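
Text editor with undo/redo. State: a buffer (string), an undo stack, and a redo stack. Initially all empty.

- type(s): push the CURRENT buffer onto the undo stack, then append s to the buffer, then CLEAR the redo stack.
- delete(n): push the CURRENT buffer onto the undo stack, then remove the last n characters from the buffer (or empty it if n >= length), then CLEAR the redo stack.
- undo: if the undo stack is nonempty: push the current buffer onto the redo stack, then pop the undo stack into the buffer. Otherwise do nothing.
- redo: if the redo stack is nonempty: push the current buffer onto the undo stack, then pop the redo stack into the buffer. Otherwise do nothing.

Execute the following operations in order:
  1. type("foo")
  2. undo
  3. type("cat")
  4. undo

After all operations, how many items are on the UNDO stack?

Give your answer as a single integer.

After op 1 (type): buf='foo' undo_depth=1 redo_depth=0
After op 2 (undo): buf='(empty)' undo_depth=0 redo_depth=1
After op 3 (type): buf='cat' undo_depth=1 redo_depth=0
After op 4 (undo): buf='(empty)' undo_depth=0 redo_depth=1

Answer: 0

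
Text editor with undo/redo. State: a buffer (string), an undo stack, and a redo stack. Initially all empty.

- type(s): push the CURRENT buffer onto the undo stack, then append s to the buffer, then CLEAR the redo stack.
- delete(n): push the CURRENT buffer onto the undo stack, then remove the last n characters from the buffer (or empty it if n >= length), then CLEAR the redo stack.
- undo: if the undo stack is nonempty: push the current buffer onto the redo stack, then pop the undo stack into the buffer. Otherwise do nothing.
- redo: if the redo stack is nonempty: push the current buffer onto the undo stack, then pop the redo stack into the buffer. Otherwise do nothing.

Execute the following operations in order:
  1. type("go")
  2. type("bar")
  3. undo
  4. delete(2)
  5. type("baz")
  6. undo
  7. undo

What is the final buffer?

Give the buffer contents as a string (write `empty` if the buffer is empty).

Answer: go

Derivation:
After op 1 (type): buf='go' undo_depth=1 redo_depth=0
After op 2 (type): buf='gobar' undo_depth=2 redo_depth=0
After op 3 (undo): buf='go' undo_depth=1 redo_depth=1
After op 4 (delete): buf='(empty)' undo_depth=2 redo_depth=0
After op 5 (type): buf='baz' undo_depth=3 redo_depth=0
After op 6 (undo): buf='(empty)' undo_depth=2 redo_depth=1
After op 7 (undo): buf='go' undo_depth=1 redo_depth=2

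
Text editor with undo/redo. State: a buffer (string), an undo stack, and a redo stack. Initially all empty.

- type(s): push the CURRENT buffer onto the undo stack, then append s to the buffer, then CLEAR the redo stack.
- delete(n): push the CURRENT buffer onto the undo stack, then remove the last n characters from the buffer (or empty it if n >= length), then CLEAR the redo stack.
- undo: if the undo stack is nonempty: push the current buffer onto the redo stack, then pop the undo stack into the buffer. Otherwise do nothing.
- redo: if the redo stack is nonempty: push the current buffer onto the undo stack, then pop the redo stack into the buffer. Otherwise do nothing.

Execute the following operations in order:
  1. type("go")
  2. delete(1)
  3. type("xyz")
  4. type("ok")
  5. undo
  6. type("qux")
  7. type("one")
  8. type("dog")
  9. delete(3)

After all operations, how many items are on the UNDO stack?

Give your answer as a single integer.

Answer: 7

Derivation:
After op 1 (type): buf='go' undo_depth=1 redo_depth=0
After op 2 (delete): buf='g' undo_depth=2 redo_depth=0
After op 3 (type): buf='gxyz' undo_depth=3 redo_depth=0
After op 4 (type): buf='gxyzok' undo_depth=4 redo_depth=0
After op 5 (undo): buf='gxyz' undo_depth=3 redo_depth=1
After op 6 (type): buf='gxyzqux' undo_depth=4 redo_depth=0
After op 7 (type): buf='gxyzquxone' undo_depth=5 redo_depth=0
After op 8 (type): buf='gxyzquxonedog' undo_depth=6 redo_depth=0
After op 9 (delete): buf='gxyzquxone' undo_depth=7 redo_depth=0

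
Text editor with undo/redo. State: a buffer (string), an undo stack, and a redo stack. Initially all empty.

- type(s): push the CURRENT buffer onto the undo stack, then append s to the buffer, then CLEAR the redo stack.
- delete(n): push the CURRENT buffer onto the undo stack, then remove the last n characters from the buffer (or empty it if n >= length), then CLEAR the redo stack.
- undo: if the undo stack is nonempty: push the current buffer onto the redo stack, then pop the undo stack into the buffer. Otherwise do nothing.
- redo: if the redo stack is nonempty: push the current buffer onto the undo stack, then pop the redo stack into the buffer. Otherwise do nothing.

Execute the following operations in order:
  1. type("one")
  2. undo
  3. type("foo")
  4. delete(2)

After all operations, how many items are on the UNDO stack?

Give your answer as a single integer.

Answer: 2

Derivation:
After op 1 (type): buf='one' undo_depth=1 redo_depth=0
After op 2 (undo): buf='(empty)' undo_depth=0 redo_depth=1
After op 3 (type): buf='foo' undo_depth=1 redo_depth=0
After op 4 (delete): buf='f' undo_depth=2 redo_depth=0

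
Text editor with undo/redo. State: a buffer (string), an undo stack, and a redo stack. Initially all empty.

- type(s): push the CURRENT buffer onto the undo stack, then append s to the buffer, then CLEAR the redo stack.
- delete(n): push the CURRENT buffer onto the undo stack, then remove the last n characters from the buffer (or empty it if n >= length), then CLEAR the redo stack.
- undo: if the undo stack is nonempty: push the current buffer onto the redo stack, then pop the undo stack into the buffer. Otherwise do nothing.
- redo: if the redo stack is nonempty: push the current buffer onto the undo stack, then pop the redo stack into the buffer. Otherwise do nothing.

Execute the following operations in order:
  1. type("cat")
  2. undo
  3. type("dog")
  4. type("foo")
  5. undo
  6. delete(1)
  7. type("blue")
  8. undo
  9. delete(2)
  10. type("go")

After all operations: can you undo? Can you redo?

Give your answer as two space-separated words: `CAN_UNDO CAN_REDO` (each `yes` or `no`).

Answer: yes no

Derivation:
After op 1 (type): buf='cat' undo_depth=1 redo_depth=0
After op 2 (undo): buf='(empty)' undo_depth=0 redo_depth=1
After op 3 (type): buf='dog' undo_depth=1 redo_depth=0
After op 4 (type): buf='dogfoo' undo_depth=2 redo_depth=0
After op 5 (undo): buf='dog' undo_depth=1 redo_depth=1
After op 6 (delete): buf='do' undo_depth=2 redo_depth=0
After op 7 (type): buf='doblue' undo_depth=3 redo_depth=0
After op 8 (undo): buf='do' undo_depth=2 redo_depth=1
After op 9 (delete): buf='(empty)' undo_depth=3 redo_depth=0
After op 10 (type): buf='go' undo_depth=4 redo_depth=0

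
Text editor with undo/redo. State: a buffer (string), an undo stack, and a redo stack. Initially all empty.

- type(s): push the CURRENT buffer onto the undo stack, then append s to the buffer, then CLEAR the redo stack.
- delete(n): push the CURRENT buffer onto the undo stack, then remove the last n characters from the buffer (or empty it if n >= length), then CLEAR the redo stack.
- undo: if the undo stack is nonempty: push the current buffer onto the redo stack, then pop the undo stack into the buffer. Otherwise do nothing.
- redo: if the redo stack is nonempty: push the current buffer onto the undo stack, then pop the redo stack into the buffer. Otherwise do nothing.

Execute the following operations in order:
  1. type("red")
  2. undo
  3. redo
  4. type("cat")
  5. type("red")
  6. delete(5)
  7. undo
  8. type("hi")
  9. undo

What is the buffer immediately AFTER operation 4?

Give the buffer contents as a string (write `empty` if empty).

After op 1 (type): buf='red' undo_depth=1 redo_depth=0
After op 2 (undo): buf='(empty)' undo_depth=0 redo_depth=1
After op 3 (redo): buf='red' undo_depth=1 redo_depth=0
After op 4 (type): buf='redcat' undo_depth=2 redo_depth=0

Answer: redcat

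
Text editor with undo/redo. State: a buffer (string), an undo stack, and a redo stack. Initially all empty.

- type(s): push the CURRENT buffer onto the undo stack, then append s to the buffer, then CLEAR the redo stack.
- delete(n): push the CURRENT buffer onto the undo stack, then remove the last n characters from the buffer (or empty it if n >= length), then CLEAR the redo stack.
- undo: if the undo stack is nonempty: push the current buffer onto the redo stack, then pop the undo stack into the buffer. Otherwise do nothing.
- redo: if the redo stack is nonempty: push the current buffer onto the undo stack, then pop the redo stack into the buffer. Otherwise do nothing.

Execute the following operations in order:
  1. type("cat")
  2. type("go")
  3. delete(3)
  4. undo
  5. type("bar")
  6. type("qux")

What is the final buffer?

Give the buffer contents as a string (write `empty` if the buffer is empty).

After op 1 (type): buf='cat' undo_depth=1 redo_depth=0
After op 2 (type): buf='catgo' undo_depth=2 redo_depth=0
After op 3 (delete): buf='ca' undo_depth=3 redo_depth=0
After op 4 (undo): buf='catgo' undo_depth=2 redo_depth=1
After op 5 (type): buf='catgobar' undo_depth=3 redo_depth=0
After op 6 (type): buf='catgobarqux' undo_depth=4 redo_depth=0

Answer: catgobarqux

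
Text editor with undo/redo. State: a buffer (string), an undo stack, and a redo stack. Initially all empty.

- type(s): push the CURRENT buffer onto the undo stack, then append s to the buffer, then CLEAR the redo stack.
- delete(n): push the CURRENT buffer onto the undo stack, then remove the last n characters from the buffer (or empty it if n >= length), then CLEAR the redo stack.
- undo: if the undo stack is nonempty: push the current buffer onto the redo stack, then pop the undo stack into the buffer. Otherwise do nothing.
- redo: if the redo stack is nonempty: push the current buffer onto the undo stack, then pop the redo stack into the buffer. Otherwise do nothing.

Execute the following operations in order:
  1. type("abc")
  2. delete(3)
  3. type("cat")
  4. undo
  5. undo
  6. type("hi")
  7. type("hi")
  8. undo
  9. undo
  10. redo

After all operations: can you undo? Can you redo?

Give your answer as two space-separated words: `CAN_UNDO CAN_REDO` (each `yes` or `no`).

After op 1 (type): buf='abc' undo_depth=1 redo_depth=0
After op 2 (delete): buf='(empty)' undo_depth=2 redo_depth=0
After op 3 (type): buf='cat' undo_depth=3 redo_depth=0
After op 4 (undo): buf='(empty)' undo_depth=2 redo_depth=1
After op 5 (undo): buf='abc' undo_depth=1 redo_depth=2
After op 6 (type): buf='abchi' undo_depth=2 redo_depth=0
After op 7 (type): buf='abchihi' undo_depth=3 redo_depth=0
After op 8 (undo): buf='abchi' undo_depth=2 redo_depth=1
After op 9 (undo): buf='abc' undo_depth=1 redo_depth=2
After op 10 (redo): buf='abchi' undo_depth=2 redo_depth=1

Answer: yes yes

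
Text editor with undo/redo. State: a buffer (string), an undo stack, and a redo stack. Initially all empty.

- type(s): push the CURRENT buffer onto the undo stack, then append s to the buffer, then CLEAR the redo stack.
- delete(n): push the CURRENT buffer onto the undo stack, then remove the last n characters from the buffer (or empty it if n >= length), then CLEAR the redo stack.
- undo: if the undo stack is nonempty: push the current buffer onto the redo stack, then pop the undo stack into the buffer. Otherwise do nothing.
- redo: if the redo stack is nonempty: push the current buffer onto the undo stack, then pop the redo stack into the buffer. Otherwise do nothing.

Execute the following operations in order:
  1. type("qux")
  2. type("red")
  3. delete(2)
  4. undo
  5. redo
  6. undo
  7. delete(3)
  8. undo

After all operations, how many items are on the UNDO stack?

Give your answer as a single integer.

Answer: 2

Derivation:
After op 1 (type): buf='qux' undo_depth=1 redo_depth=0
After op 2 (type): buf='quxred' undo_depth=2 redo_depth=0
After op 3 (delete): buf='quxr' undo_depth=3 redo_depth=0
After op 4 (undo): buf='quxred' undo_depth=2 redo_depth=1
After op 5 (redo): buf='quxr' undo_depth=3 redo_depth=0
After op 6 (undo): buf='quxred' undo_depth=2 redo_depth=1
After op 7 (delete): buf='qux' undo_depth=3 redo_depth=0
After op 8 (undo): buf='quxred' undo_depth=2 redo_depth=1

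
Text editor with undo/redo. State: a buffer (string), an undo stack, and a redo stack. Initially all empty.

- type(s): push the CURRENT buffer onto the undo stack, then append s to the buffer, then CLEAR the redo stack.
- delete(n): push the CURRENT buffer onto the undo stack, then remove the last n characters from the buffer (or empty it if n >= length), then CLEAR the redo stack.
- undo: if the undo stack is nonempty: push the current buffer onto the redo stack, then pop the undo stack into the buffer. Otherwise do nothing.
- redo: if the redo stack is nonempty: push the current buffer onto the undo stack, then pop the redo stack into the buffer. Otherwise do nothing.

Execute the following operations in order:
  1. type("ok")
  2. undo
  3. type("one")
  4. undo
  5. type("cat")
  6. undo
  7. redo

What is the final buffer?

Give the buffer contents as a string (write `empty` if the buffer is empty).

Answer: cat

Derivation:
After op 1 (type): buf='ok' undo_depth=1 redo_depth=0
After op 2 (undo): buf='(empty)' undo_depth=0 redo_depth=1
After op 3 (type): buf='one' undo_depth=1 redo_depth=0
After op 4 (undo): buf='(empty)' undo_depth=0 redo_depth=1
After op 5 (type): buf='cat' undo_depth=1 redo_depth=0
After op 6 (undo): buf='(empty)' undo_depth=0 redo_depth=1
After op 7 (redo): buf='cat' undo_depth=1 redo_depth=0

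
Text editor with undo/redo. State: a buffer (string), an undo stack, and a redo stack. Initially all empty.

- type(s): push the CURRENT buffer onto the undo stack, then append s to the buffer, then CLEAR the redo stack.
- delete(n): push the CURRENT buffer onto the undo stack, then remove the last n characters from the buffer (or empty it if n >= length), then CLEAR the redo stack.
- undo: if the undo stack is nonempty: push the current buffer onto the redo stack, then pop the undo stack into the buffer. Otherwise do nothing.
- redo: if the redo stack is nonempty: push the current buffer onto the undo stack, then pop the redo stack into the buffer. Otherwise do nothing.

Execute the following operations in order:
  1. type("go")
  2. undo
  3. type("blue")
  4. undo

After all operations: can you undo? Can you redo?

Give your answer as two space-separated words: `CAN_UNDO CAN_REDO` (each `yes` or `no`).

Answer: no yes

Derivation:
After op 1 (type): buf='go' undo_depth=1 redo_depth=0
After op 2 (undo): buf='(empty)' undo_depth=0 redo_depth=1
After op 3 (type): buf='blue' undo_depth=1 redo_depth=0
After op 4 (undo): buf='(empty)' undo_depth=0 redo_depth=1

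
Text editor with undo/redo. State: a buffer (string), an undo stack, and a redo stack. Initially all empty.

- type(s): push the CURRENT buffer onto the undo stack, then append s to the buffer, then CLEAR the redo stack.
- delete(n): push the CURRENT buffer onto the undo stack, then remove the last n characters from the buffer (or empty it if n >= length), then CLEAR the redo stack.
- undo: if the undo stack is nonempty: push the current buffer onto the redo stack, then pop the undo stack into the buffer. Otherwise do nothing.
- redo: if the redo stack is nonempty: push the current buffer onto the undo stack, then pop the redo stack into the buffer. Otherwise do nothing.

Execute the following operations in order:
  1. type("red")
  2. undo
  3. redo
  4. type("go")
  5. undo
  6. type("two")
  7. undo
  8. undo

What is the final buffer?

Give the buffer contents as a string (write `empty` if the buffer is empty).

After op 1 (type): buf='red' undo_depth=1 redo_depth=0
After op 2 (undo): buf='(empty)' undo_depth=0 redo_depth=1
After op 3 (redo): buf='red' undo_depth=1 redo_depth=0
After op 4 (type): buf='redgo' undo_depth=2 redo_depth=0
After op 5 (undo): buf='red' undo_depth=1 redo_depth=1
After op 6 (type): buf='redtwo' undo_depth=2 redo_depth=0
After op 7 (undo): buf='red' undo_depth=1 redo_depth=1
After op 8 (undo): buf='(empty)' undo_depth=0 redo_depth=2

Answer: empty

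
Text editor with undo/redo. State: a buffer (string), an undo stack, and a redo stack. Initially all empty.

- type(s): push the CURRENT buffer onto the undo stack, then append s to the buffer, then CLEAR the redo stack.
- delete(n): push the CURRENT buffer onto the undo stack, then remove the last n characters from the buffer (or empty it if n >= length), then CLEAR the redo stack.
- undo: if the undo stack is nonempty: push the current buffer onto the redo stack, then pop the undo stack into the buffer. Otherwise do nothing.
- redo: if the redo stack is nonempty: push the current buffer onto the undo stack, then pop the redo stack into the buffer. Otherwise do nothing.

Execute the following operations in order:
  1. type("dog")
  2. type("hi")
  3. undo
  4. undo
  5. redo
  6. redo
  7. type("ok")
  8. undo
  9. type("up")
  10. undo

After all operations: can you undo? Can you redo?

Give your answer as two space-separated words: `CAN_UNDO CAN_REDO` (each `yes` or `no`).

After op 1 (type): buf='dog' undo_depth=1 redo_depth=0
After op 2 (type): buf='doghi' undo_depth=2 redo_depth=0
After op 3 (undo): buf='dog' undo_depth=1 redo_depth=1
After op 4 (undo): buf='(empty)' undo_depth=0 redo_depth=2
After op 5 (redo): buf='dog' undo_depth=1 redo_depth=1
After op 6 (redo): buf='doghi' undo_depth=2 redo_depth=0
After op 7 (type): buf='doghiok' undo_depth=3 redo_depth=0
After op 8 (undo): buf='doghi' undo_depth=2 redo_depth=1
After op 9 (type): buf='doghiup' undo_depth=3 redo_depth=0
After op 10 (undo): buf='doghi' undo_depth=2 redo_depth=1

Answer: yes yes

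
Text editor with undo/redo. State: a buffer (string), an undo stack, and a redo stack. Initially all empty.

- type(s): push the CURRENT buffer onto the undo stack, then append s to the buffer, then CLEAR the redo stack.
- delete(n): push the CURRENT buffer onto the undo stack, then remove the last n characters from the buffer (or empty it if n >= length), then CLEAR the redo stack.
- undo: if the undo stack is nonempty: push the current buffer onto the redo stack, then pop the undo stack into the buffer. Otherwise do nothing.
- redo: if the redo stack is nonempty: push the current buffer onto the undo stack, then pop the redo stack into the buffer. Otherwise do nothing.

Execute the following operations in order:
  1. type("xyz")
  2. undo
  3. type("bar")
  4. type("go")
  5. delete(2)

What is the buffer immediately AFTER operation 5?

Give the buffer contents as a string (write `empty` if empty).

After op 1 (type): buf='xyz' undo_depth=1 redo_depth=0
After op 2 (undo): buf='(empty)' undo_depth=0 redo_depth=1
After op 3 (type): buf='bar' undo_depth=1 redo_depth=0
After op 4 (type): buf='bargo' undo_depth=2 redo_depth=0
After op 5 (delete): buf='bar' undo_depth=3 redo_depth=0

Answer: bar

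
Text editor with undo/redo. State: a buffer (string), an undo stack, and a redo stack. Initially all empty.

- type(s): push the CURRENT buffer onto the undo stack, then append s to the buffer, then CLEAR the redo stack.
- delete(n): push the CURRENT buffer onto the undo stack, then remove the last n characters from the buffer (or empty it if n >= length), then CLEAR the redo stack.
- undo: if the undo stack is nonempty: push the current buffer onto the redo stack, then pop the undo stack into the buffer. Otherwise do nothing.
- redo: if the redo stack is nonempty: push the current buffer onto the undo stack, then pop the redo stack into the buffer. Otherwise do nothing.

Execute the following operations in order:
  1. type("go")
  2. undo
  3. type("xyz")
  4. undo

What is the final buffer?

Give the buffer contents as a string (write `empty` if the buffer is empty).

Answer: empty

Derivation:
After op 1 (type): buf='go' undo_depth=1 redo_depth=0
After op 2 (undo): buf='(empty)' undo_depth=0 redo_depth=1
After op 3 (type): buf='xyz' undo_depth=1 redo_depth=0
After op 4 (undo): buf='(empty)' undo_depth=0 redo_depth=1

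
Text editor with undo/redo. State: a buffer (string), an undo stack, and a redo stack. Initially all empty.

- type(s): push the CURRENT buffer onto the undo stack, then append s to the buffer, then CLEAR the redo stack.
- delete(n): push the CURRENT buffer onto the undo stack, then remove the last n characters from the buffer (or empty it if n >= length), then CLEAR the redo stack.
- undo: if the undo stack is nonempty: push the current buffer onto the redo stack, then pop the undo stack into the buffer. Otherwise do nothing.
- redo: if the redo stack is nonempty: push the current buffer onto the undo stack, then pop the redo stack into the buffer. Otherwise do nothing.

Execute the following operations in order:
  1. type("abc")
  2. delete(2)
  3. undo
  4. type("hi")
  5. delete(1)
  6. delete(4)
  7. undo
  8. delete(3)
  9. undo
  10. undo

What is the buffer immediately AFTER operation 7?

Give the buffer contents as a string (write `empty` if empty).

Answer: abch

Derivation:
After op 1 (type): buf='abc' undo_depth=1 redo_depth=0
After op 2 (delete): buf='a' undo_depth=2 redo_depth=0
After op 3 (undo): buf='abc' undo_depth=1 redo_depth=1
After op 4 (type): buf='abchi' undo_depth=2 redo_depth=0
After op 5 (delete): buf='abch' undo_depth=3 redo_depth=0
After op 6 (delete): buf='(empty)' undo_depth=4 redo_depth=0
After op 7 (undo): buf='abch' undo_depth=3 redo_depth=1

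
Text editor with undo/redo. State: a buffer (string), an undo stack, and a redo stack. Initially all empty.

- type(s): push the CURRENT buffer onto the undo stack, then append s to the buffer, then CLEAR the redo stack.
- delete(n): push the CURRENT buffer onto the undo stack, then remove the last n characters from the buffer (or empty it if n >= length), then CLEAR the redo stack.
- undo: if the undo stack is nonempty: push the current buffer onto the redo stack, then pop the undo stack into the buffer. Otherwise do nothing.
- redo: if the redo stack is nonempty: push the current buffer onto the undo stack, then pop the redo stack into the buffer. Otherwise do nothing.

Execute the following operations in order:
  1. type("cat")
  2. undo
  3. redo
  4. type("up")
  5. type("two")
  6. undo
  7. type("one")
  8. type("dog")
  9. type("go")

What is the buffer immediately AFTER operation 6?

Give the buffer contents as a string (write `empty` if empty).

Answer: catup

Derivation:
After op 1 (type): buf='cat' undo_depth=1 redo_depth=0
After op 2 (undo): buf='(empty)' undo_depth=0 redo_depth=1
After op 3 (redo): buf='cat' undo_depth=1 redo_depth=0
After op 4 (type): buf='catup' undo_depth=2 redo_depth=0
After op 5 (type): buf='catuptwo' undo_depth=3 redo_depth=0
After op 6 (undo): buf='catup' undo_depth=2 redo_depth=1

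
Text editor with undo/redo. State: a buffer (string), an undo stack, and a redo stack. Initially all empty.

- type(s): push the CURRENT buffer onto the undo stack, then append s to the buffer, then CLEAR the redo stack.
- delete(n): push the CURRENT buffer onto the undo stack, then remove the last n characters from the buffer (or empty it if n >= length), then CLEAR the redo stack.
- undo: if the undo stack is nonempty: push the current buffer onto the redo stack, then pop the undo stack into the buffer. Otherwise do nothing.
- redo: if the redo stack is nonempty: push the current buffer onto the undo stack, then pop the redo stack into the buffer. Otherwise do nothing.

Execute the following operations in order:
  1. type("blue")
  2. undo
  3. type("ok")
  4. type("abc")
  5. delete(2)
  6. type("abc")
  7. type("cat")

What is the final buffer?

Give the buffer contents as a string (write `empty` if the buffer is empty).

Answer: okaabccat

Derivation:
After op 1 (type): buf='blue' undo_depth=1 redo_depth=0
After op 2 (undo): buf='(empty)' undo_depth=0 redo_depth=1
After op 3 (type): buf='ok' undo_depth=1 redo_depth=0
After op 4 (type): buf='okabc' undo_depth=2 redo_depth=0
After op 5 (delete): buf='oka' undo_depth=3 redo_depth=0
After op 6 (type): buf='okaabc' undo_depth=4 redo_depth=0
After op 7 (type): buf='okaabccat' undo_depth=5 redo_depth=0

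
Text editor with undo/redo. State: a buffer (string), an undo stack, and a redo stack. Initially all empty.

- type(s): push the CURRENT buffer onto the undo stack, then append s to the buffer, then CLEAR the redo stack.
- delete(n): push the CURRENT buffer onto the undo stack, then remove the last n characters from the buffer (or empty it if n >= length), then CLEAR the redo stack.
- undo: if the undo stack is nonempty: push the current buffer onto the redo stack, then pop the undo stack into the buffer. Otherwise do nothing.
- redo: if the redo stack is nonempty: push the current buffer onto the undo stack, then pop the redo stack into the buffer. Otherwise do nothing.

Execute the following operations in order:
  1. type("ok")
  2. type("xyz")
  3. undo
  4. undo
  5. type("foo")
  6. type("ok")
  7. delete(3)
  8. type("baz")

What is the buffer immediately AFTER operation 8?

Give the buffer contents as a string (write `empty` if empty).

Answer: fobaz

Derivation:
After op 1 (type): buf='ok' undo_depth=1 redo_depth=0
After op 2 (type): buf='okxyz' undo_depth=2 redo_depth=0
After op 3 (undo): buf='ok' undo_depth=1 redo_depth=1
After op 4 (undo): buf='(empty)' undo_depth=0 redo_depth=2
After op 5 (type): buf='foo' undo_depth=1 redo_depth=0
After op 6 (type): buf='foook' undo_depth=2 redo_depth=0
After op 7 (delete): buf='fo' undo_depth=3 redo_depth=0
After op 8 (type): buf='fobaz' undo_depth=4 redo_depth=0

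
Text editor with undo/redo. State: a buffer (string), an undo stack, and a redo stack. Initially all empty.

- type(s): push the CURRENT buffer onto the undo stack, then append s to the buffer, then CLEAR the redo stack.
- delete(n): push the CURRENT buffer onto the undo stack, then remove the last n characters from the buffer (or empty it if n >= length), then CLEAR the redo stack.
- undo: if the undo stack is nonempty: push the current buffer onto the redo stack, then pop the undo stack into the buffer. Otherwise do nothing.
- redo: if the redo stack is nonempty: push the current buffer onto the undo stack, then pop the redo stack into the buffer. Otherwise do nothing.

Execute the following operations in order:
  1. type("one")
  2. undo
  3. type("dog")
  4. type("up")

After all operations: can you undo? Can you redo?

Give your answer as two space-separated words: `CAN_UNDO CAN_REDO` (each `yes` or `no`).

After op 1 (type): buf='one' undo_depth=1 redo_depth=0
After op 2 (undo): buf='(empty)' undo_depth=0 redo_depth=1
After op 3 (type): buf='dog' undo_depth=1 redo_depth=0
After op 4 (type): buf='dogup' undo_depth=2 redo_depth=0

Answer: yes no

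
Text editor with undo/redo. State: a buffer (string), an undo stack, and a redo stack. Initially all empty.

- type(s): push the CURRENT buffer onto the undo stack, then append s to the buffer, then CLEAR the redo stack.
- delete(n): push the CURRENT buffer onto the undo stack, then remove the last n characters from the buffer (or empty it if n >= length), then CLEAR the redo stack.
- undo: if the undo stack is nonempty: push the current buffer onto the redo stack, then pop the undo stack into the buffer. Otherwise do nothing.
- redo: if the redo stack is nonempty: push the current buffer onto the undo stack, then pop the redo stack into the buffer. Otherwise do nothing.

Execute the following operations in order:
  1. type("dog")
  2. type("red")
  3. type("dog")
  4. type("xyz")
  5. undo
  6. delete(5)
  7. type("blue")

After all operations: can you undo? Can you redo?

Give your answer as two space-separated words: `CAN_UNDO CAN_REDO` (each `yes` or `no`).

After op 1 (type): buf='dog' undo_depth=1 redo_depth=0
After op 2 (type): buf='dogred' undo_depth=2 redo_depth=0
After op 3 (type): buf='dogreddog' undo_depth=3 redo_depth=0
After op 4 (type): buf='dogreddogxyz' undo_depth=4 redo_depth=0
After op 5 (undo): buf='dogreddog' undo_depth=3 redo_depth=1
After op 6 (delete): buf='dogr' undo_depth=4 redo_depth=0
After op 7 (type): buf='dogrblue' undo_depth=5 redo_depth=0

Answer: yes no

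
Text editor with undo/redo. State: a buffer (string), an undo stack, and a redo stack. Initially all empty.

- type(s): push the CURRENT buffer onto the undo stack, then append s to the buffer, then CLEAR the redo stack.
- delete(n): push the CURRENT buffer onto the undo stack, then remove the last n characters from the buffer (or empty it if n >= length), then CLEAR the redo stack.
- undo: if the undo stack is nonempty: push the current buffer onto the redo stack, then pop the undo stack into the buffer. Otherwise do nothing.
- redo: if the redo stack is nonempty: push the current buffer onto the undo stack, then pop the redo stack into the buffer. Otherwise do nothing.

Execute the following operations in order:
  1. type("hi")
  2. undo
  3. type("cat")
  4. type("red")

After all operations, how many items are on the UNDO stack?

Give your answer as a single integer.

Answer: 2

Derivation:
After op 1 (type): buf='hi' undo_depth=1 redo_depth=0
After op 2 (undo): buf='(empty)' undo_depth=0 redo_depth=1
After op 3 (type): buf='cat' undo_depth=1 redo_depth=0
After op 4 (type): buf='catred' undo_depth=2 redo_depth=0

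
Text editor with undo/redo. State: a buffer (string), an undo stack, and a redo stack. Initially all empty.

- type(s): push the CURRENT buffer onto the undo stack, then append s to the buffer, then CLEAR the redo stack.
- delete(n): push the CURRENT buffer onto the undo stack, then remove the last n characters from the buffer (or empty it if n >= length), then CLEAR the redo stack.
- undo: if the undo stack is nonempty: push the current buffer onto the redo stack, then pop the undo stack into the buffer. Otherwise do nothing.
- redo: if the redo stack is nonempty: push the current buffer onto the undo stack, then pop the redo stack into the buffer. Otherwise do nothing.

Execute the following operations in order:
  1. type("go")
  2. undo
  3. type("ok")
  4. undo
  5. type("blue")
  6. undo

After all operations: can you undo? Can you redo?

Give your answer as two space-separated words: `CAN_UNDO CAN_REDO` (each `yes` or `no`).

After op 1 (type): buf='go' undo_depth=1 redo_depth=0
After op 2 (undo): buf='(empty)' undo_depth=0 redo_depth=1
After op 3 (type): buf='ok' undo_depth=1 redo_depth=0
After op 4 (undo): buf='(empty)' undo_depth=0 redo_depth=1
After op 5 (type): buf='blue' undo_depth=1 redo_depth=0
After op 6 (undo): buf='(empty)' undo_depth=0 redo_depth=1

Answer: no yes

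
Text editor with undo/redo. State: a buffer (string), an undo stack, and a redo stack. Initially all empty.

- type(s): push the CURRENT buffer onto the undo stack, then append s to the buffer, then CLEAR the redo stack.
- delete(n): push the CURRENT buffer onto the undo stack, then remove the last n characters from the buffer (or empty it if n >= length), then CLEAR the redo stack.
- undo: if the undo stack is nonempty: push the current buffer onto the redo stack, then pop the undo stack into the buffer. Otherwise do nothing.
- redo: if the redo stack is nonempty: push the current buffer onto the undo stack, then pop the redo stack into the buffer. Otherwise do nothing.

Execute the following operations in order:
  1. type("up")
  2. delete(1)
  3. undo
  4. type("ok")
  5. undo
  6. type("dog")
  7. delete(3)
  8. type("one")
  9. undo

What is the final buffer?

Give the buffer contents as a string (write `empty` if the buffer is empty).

Answer: up

Derivation:
After op 1 (type): buf='up' undo_depth=1 redo_depth=0
After op 2 (delete): buf='u' undo_depth=2 redo_depth=0
After op 3 (undo): buf='up' undo_depth=1 redo_depth=1
After op 4 (type): buf='upok' undo_depth=2 redo_depth=0
After op 5 (undo): buf='up' undo_depth=1 redo_depth=1
After op 6 (type): buf='updog' undo_depth=2 redo_depth=0
After op 7 (delete): buf='up' undo_depth=3 redo_depth=0
After op 8 (type): buf='upone' undo_depth=4 redo_depth=0
After op 9 (undo): buf='up' undo_depth=3 redo_depth=1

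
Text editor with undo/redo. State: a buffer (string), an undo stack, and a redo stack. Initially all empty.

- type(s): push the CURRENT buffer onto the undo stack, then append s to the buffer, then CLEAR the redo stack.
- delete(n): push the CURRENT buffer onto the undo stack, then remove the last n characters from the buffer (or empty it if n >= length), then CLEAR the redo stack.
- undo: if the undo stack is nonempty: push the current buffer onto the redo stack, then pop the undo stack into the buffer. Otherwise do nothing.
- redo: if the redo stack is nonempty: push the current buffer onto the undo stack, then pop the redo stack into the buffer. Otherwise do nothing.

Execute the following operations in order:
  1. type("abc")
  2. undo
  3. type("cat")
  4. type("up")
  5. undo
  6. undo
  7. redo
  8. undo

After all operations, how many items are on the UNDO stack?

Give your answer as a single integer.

Answer: 0

Derivation:
After op 1 (type): buf='abc' undo_depth=1 redo_depth=0
After op 2 (undo): buf='(empty)' undo_depth=0 redo_depth=1
After op 3 (type): buf='cat' undo_depth=1 redo_depth=0
After op 4 (type): buf='catup' undo_depth=2 redo_depth=0
After op 5 (undo): buf='cat' undo_depth=1 redo_depth=1
After op 6 (undo): buf='(empty)' undo_depth=0 redo_depth=2
After op 7 (redo): buf='cat' undo_depth=1 redo_depth=1
After op 8 (undo): buf='(empty)' undo_depth=0 redo_depth=2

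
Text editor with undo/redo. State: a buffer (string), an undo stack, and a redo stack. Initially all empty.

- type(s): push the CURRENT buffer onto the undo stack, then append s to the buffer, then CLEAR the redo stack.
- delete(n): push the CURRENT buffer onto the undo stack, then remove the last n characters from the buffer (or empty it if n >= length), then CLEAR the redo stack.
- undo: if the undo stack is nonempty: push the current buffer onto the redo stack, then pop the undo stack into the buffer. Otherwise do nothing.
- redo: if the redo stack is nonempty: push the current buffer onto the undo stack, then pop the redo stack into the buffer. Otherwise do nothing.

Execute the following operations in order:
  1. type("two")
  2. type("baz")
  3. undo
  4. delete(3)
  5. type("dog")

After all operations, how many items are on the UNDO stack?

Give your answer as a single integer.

After op 1 (type): buf='two' undo_depth=1 redo_depth=0
After op 2 (type): buf='twobaz' undo_depth=2 redo_depth=0
After op 3 (undo): buf='two' undo_depth=1 redo_depth=1
After op 4 (delete): buf='(empty)' undo_depth=2 redo_depth=0
After op 5 (type): buf='dog' undo_depth=3 redo_depth=0

Answer: 3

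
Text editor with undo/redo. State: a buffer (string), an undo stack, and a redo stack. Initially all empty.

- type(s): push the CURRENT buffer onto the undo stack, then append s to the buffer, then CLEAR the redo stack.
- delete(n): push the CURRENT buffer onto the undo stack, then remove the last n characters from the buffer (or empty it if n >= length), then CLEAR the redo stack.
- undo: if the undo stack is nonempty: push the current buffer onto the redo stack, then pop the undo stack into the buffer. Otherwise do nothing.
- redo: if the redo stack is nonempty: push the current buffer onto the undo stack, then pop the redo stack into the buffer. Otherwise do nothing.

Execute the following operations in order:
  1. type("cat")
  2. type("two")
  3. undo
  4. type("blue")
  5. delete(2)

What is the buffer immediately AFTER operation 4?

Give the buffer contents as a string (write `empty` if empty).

Answer: catblue

Derivation:
After op 1 (type): buf='cat' undo_depth=1 redo_depth=0
After op 2 (type): buf='cattwo' undo_depth=2 redo_depth=0
After op 3 (undo): buf='cat' undo_depth=1 redo_depth=1
After op 4 (type): buf='catblue' undo_depth=2 redo_depth=0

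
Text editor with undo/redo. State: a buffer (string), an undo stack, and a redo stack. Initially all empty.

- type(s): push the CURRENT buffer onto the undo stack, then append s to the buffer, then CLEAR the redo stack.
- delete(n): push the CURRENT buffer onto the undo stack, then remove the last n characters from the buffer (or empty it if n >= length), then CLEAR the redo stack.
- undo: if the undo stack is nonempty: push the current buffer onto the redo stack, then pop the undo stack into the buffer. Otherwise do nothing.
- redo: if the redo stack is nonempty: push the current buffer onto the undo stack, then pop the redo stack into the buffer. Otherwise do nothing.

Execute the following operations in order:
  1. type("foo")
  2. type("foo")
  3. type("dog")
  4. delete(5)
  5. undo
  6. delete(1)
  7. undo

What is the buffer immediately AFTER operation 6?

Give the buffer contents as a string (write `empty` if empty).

After op 1 (type): buf='foo' undo_depth=1 redo_depth=0
After op 2 (type): buf='foofoo' undo_depth=2 redo_depth=0
After op 3 (type): buf='foofoodog' undo_depth=3 redo_depth=0
After op 4 (delete): buf='foof' undo_depth=4 redo_depth=0
After op 5 (undo): buf='foofoodog' undo_depth=3 redo_depth=1
After op 6 (delete): buf='foofoodo' undo_depth=4 redo_depth=0

Answer: foofoodo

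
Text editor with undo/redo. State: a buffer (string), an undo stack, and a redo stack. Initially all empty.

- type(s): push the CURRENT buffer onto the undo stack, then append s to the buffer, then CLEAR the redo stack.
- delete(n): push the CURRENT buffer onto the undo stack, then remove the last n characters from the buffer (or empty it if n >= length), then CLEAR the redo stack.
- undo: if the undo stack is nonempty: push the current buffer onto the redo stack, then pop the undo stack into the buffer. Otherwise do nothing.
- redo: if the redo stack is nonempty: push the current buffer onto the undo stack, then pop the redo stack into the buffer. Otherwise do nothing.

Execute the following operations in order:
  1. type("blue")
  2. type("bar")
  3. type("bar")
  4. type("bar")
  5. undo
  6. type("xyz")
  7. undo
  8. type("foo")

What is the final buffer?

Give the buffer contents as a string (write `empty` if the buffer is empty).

After op 1 (type): buf='blue' undo_depth=1 redo_depth=0
After op 2 (type): buf='bluebar' undo_depth=2 redo_depth=0
After op 3 (type): buf='bluebarbar' undo_depth=3 redo_depth=0
After op 4 (type): buf='bluebarbarbar' undo_depth=4 redo_depth=0
After op 5 (undo): buf='bluebarbar' undo_depth=3 redo_depth=1
After op 6 (type): buf='bluebarbarxyz' undo_depth=4 redo_depth=0
After op 7 (undo): buf='bluebarbar' undo_depth=3 redo_depth=1
After op 8 (type): buf='bluebarbarfoo' undo_depth=4 redo_depth=0

Answer: bluebarbarfoo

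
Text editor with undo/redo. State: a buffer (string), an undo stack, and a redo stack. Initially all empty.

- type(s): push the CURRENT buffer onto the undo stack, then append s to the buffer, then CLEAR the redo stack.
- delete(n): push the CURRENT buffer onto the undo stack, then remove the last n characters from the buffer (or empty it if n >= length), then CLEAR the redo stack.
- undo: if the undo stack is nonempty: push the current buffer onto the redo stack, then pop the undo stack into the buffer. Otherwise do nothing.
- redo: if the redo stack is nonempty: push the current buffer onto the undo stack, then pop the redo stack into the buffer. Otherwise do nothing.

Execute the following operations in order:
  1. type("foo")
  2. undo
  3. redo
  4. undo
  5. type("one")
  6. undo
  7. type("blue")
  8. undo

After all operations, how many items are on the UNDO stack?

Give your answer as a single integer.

Answer: 0

Derivation:
After op 1 (type): buf='foo' undo_depth=1 redo_depth=0
After op 2 (undo): buf='(empty)' undo_depth=0 redo_depth=1
After op 3 (redo): buf='foo' undo_depth=1 redo_depth=0
After op 4 (undo): buf='(empty)' undo_depth=0 redo_depth=1
After op 5 (type): buf='one' undo_depth=1 redo_depth=0
After op 6 (undo): buf='(empty)' undo_depth=0 redo_depth=1
After op 7 (type): buf='blue' undo_depth=1 redo_depth=0
After op 8 (undo): buf='(empty)' undo_depth=0 redo_depth=1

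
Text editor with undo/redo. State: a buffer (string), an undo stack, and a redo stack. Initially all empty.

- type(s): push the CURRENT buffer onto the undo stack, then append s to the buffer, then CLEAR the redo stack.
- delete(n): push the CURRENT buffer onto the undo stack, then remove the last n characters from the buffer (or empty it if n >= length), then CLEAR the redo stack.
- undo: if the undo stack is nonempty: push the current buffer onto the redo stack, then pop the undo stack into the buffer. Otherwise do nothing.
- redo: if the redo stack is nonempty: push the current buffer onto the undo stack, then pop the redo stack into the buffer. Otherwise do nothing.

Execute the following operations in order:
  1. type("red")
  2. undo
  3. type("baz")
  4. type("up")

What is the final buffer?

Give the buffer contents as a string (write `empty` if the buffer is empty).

After op 1 (type): buf='red' undo_depth=1 redo_depth=0
After op 2 (undo): buf='(empty)' undo_depth=0 redo_depth=1
After op 3 (type): buf='baz' undo_depth=1 redo_depth=0
After op 4 (type): buf='bazup' undo_depth=2 redo_depth=0

Answer: bazup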